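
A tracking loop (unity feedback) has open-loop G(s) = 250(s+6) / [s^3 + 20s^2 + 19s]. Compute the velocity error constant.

1500/19

The denominator has no term below 19s — 1 pole at s=0, type 1.
K_v = lim_{s→0} s·G(s) = 250·6 / 19 = 1500/19.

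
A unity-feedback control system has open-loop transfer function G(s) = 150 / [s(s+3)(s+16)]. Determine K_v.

3.125

The open loop has one pole at the origin → type 1 system.
K_v = lim_{s→0} s·G(s) = 150 / (3·16) = 3.125.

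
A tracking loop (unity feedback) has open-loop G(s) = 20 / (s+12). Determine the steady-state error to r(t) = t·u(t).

G(s) has no factors of s in the denominator, so the system is type 0.
K_v = lim_{s→0} s·G(s) = 0; the steady-state error to this ramp input grows without bound.

infinity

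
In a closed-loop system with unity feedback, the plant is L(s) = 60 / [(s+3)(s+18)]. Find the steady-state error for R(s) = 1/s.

9/19

No free integrators in L(s): this is a type 0 system.
K_p = lim_{s→0} L(s) = 60 / (3·18) = 10/9.
e_ss = 1/(1 + K_p) = 1/(19/9) = 9/19.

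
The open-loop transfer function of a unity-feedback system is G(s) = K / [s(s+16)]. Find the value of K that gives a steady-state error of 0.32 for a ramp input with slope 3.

150

G(s) has one factor of s in the denominator, so the system is type 1.
K_v = lim_{s→0} s·G(s) = K / (16) = 0.0625·K.
e_ss = 3/K_v = 0.32 ⇒ K_v = 9.375 ⇒ K = 9.375/0.0625 = 150.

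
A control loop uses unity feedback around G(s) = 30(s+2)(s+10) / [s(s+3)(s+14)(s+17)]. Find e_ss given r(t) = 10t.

System type = 1 (one pole at s=0).
K_v = lim_{s→0} s·G(s) = 30·2·10 / (3·14·17) = 100/119.
e_ss = 10/K_v = 10/(100/119) = 11.9.

11.9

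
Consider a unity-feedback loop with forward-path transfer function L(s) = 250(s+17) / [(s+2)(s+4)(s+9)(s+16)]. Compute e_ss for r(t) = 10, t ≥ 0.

5760/2701

System type = 0 (no poles at s=0).
K_p = lim_{s→0} L(s) = 250·17 / (2·4·9·16) = 2125/576.
e_ss = 10/(1 + K_p) = 10/(2701/576) = 5760/2701.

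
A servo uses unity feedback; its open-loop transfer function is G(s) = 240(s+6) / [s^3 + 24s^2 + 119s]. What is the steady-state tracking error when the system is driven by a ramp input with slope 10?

Lowest-order denominator term is 119s, so the open loop has 1 pole at the origin → type 1 system.
K_v = lim_{s→0} s·G(s) = 240·6 / 119 = 1440/119.
e_ss = 10/K_v = 10/(1440/119) = 119/144.

119/144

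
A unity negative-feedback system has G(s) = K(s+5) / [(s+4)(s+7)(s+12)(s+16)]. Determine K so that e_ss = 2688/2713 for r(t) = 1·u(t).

System type = 0 (no poles at s=0).
K_p = lim_{s→0} G(s) = K·5 / (4·7·12·16) = (5/5376)·K.
e_ss = 1/(1 + K_p) = 2688/2713 ⇒ 1 + (5/5376)·K = 2713/2688 ⇒ K = 10.

10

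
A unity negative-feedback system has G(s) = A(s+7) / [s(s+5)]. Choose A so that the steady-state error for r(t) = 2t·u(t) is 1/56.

G(s) has one factor of s in the denominator, so the system is type 1.
K_v = lim_{s→0} s·G(s) = A·7 / (5) = 1.4·A.
e_ss = 2/K_v = 1/56 ⇒ K_v = 112 ⇒ A = 112/1.4 = 80.

80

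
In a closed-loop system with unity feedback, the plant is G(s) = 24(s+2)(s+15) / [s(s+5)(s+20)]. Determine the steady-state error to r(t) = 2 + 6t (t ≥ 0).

One free integrator in G(s): this is a type 1 system. Treating each term separately:
  • 2: tracked with zero error.
  • 6t: e_ss = 6/K_v with K_v=7.2 → 5/6.
Total e_ss = 5/6.

5/6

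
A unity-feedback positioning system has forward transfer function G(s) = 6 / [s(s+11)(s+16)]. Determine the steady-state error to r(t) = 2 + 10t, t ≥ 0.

System type = 1 (one pole at s=0). Treating each term separately:
  • 2: tracked with zero error.
  • 10t: e_ss = 10/K_v with K_v=3/88 → 880/3.
Total e_ss = 880/3.

880/3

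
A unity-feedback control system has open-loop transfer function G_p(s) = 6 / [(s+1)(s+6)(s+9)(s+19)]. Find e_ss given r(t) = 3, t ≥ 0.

G_p(s) has no factors of s in the denominator, so the system is type 0.
K_p = lim_{s→0} G_p(s) = 6 / (1·6·9·19) = 1/171.
e_ss = 3/(1 + K_p) = 3/(172/171) = 513/172.

513/172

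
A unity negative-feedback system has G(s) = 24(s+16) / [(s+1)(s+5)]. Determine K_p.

76.8

G(s) has no factors of s in the denominator, so the system is type 0.
K_p = lim_{s→0} G(s) = 24·16 / (1·5) = 76.8.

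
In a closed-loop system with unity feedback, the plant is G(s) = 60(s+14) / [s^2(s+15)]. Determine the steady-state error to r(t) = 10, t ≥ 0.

System type = 2 (two poles at s=0).
A type-2 system has K_p = ∞, so it tracks a step input with zero steady-state error.

0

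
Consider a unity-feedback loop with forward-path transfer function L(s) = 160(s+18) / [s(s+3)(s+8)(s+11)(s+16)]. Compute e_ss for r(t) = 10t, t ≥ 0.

44/3

System type = 1 (one pole at s=0).
K_v = lim_{s→0} s·L(s) = 160·18 / (3·8·11·16) = 15/22.
e_ss = 10/K_v = 10/(15/22) = 44/3.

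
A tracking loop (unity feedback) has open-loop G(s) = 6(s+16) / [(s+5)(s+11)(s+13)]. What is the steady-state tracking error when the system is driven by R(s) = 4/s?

2860/811

No free integrators in G(s): this is a type 0 system.
K_p = lim_{s→0} G(s) = 6·16 / (5·11·13) = 96/715.
e_ss = 4/(1 + K_p) = 4/(811/715) = 2860/811.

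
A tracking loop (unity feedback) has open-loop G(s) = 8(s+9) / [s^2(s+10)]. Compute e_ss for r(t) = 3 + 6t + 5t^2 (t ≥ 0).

25/18

Two free integrators in G(s): this is a type 2 system. Taking each input component in turn:
  • 3: tracked with zero error.
  • 6t: tracked with zero error.
  • 5t^2: e_ss = 10/K_a with K_a=7.2 → 25/18.
Total e_ss = 25/18.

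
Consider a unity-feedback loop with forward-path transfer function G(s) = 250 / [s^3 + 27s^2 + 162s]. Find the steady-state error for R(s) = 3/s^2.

1.944

Lowest-order denominator term is 162s, so the open loop has 1 pole at the origin → type 1 system.
K_v = lim_{s→0} s·G(s) = 250 / 162 = 125/81.
e_ss = 3/K_v = 3/(125/81) = 1.944.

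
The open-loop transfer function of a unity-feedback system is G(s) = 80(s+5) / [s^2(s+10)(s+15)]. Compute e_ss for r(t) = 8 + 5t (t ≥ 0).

0

Two free integrators in G(s): this is a type 2 system. Treating each term separately:
  • 8: tracked with zero error.
  • 5t: tracked with zero error.
Total e_ss = 0.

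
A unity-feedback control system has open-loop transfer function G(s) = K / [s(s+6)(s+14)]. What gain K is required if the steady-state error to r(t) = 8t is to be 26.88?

25

One free integrator in G(s): this is a type 1 system.
K_v = lim_{s→0} s·G(s) = K / (6·14) = (1/84)·K.
e_ss = 8/K_v = 26.88 ⇒ K_v = 25/84 ⇒ K = (25/84)/(1/84) = 25.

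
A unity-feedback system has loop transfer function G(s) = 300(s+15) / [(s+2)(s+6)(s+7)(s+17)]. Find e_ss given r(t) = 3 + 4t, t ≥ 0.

infinity

System type = 0 (no poles at s=0). By superposition:
  • 3: e_ss = 3/(1+K_p) with K_p=375/119 → 357/494.
  • 4t: a type-0 system cannot track it, e_ss → ∞.
The unbounded component dominates.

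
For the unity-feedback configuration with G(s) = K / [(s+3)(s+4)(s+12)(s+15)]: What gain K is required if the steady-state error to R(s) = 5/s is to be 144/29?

15

System type = 0 (no poles at s=0).
K_p = lim_{s→0} G(s) = K / (3·4·12·15) = (1/2160)·K.
e_ss = 5/(1 + K_p) = 144/29 ⇒ 1 + (1/2160)·K = 145/144 ⇒ K = 15.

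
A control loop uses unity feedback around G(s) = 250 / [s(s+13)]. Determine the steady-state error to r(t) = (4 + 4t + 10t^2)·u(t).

G(s) has one factor of s in the denominator, so the system is type 1. Taking each input component in turn:
  • 4: tracked with zero error.
  • 4t: e_ss = 4/K_v with K_v=250/13 → 0.208.
  • 10t^2: a type-1 system cannot track it, e_ss → ∞.
The unbounded component dominates.

infinity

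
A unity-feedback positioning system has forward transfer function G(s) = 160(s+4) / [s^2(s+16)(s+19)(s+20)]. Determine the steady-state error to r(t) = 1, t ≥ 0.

The open loop has two poles at the origin → type 2 system.
K_p = ∞ for a type-2 system; e_ss to a step is zero.

0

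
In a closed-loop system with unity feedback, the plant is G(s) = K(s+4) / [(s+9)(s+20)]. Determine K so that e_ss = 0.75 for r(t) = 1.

15

G(s) has no factors of s in the denominator, so the system is type 0.
K_p = lim_{s→0} G(s) = K·4 / (9·20) = (1/45)·K.
e_ss = 1/(1 + K_p) = 0.75 ⇒ 1 + (1/45)·K = 4/3 ⇒ K = 15.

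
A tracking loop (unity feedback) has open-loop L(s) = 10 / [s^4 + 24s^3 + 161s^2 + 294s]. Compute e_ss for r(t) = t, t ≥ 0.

Factoring s from the denominator leaves a polynomial with constant term 294, so the system is type 1.
K_v = lim_{s→0} s·L(s) = 10 / 294 = 5/147.
e_ss = 1/K_v = 1/(5/147) = 29.4.

29.4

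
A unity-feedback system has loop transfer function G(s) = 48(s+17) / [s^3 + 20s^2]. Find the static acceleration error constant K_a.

40.8

Lowest-order denominator term is 20s^2, so the open loop has 2 poles at the origin → type 2 system.
K_a = lim_{s→0} s^2·G(s) = 48·17 / 20 = 40.8.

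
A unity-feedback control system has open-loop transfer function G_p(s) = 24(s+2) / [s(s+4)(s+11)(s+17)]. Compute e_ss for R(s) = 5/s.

0

G_p(s) has one factor of s in the denominator, so the system is type 1.
A type-1 system has K_p = ∞, so it tracks a step input with zero steady-state error.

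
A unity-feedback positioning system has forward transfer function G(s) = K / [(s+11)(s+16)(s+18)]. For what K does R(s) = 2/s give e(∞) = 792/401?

System type = 0 (no poles at s=0).
K_p = lim_{s→0} G(s) = K / (11·16·18) = (1/3168)·K.
e_ss = 2/(1 + K_p) = 792/401 ⇒ 1 + (1/3168)·K = 401/396 ⇒ K = 40.

40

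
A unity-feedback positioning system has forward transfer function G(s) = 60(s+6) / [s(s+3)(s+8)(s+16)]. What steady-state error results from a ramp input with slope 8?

128/15

The open loop has one pole at the origin → type 1 system.
K_v = lim_{s→0} s·G(s) = 60·6 / (3·8·16) = 0.9375.
e_ss = 8/K_v = 8/0.9375 = 128/15.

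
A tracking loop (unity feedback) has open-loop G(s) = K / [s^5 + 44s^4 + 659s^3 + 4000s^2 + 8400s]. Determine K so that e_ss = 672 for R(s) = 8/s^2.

100

Factoring s from the denominator leaves a polynomial with constant term 8400, so the system is type 1.
K_v = lim_{s→0} s·G(s) = K / 8400 = (1/8400)·K.
e_ss = 8/K_v = 672 ⇒ K_v = 1/84 ⇒ K = (1/84)/(1/8400) = 100.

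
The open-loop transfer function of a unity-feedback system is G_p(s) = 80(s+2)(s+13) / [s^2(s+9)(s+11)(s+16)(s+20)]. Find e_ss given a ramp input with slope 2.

The open loop has two poles at the origin → type 2 system.
A type-2 system has K_v = ∞, so it tracks a ramp input with zero steady-state error.

0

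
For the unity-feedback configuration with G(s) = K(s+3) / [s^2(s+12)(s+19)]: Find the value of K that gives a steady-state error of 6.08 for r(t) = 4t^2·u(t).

Two free integrators in G(s): this is a type 2 system.
K_a = lim_{s→0} s^2·G(s) = K·3 / (12·19) = (1/76)·K.
e_ss = 8/K_a = 6.08 ⇒ K_a = 25/19 ⇒ K = (25/19)/(1/76) = 100.

100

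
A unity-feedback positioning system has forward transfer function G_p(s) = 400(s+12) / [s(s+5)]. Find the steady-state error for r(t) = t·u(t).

System type = 1 (one pole at s=0).
K_v = lim_{s→0} s·G_p(s) = 400·12 / (5) = 960.
e_ss = 1/K_v = 1/960.

1/960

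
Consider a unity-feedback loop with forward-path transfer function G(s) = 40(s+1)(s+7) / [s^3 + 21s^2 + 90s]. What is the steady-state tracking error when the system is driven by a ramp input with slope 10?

Factoring s from the denominator leaves a polynomial with constant term 90, so the system is type 1.
K_v = lim_{s→0} s·G(s) = 40·1·7 / 90 = 28/9.
e_ss = 10/K_v = 10/(28/9) = 45/14.

45/14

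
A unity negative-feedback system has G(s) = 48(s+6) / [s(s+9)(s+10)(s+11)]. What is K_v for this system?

16/55

System type = 1 (one pole at s=0).
K_v = lim_{s→0} s·G(s) = 48·6 / (9·10·11) = 16/55.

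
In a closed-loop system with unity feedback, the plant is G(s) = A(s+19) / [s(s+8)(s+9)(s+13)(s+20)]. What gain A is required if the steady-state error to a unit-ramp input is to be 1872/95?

System type = 1 (one pole at s=0).
K_v = lim_{s→0} s·G(s) = A·19 / (8·9·13·20) = (19/18720)·A.
e_ss = 1/K_v = 1872/95 ⇒ K_v = 95/1872 ⇒ A = (95/1872)/(19/18720) = 50.

50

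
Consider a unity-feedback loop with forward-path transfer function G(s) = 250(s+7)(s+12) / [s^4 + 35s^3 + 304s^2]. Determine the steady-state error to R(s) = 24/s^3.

The denominator has no term below 304s^2 — 2 poles at s=0, type 2.
K_a = lim_{s→0} s^2·G(s) = 250·7·12 / 304 = 2625/38.
r(t) = 12t^2 gives R(s) = 24/s^3.
e_ss = 24/K_a = 24/(2625/38) = 304/875.

304/875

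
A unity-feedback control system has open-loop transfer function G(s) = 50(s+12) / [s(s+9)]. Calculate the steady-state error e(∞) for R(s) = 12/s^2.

System type = 1 (one pole at s=0).
K_v = lim_{s→0} s·G(s) = 50·12 / (9) = 200/3.
e_ss = 12/K_v = 12/(200/3) = 0.18.

0.18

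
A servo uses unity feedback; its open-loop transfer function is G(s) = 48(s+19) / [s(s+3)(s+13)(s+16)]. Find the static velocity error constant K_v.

One free integrator in G(s): this is a type 1 system.
K_v = lim_{s→0} s·G(s) = 48·19 / (3·13·16) = 19/13.

19/13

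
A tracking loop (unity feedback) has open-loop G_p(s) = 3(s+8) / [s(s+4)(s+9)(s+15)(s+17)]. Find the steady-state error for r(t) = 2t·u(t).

765

The open loop has one pole at the origin → type 1 system.
K_v = lim_{s→0} s·G_p(s) = 3·8 / (4·9·15·17) = 2/765.
e_ss = 2/K_v = 2/(2/765) = 765.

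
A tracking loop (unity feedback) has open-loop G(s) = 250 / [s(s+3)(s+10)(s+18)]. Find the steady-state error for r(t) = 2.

System type = 1 (one pole at s=0).
A type-1 system has K_p = ∞, so it tracks a step input with zero steady-state error.

0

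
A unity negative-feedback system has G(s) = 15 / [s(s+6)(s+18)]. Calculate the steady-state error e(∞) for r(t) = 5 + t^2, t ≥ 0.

The open loop has one pole at the origin → type 1 system. Treating each term separately:
  • 5: tracked with zero error.
  • t^2: a type-1 system cannot track it, e_ss → ∞.
The unbounded component dominates.

infinity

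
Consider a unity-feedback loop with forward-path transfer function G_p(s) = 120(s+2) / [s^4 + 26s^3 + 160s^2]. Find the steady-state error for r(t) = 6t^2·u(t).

The denominator has no term below 160s^2 — 2 poles at s=0, type 2.
K_a = lim_{s→0} s^2·G_p(s) = 120·2 / 160 = 1.5.
r(t) = 6t^2 gives R(s) = 12/s^3.
e_ss = 12/K_a = 12/1.5 = 8.

8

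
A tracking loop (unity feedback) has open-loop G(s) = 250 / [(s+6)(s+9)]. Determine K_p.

No free integrators in G(s): this is a type 0 system.
K_p = lim_{s→0} G(s) = 250 / (6·9) = 125/27.

125/27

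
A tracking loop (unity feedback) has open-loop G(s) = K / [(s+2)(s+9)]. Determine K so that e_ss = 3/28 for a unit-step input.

150

The open loop has no poles at the origin → type 0 system.
K_p = lim_{s→0} G(s) = K / (2·9) = (1/18)·K.
e_ss = 1/(1 + K_p) = 3/28 ⇒ 1 + (1/18)·K = 28/3 ⇒ K = 150.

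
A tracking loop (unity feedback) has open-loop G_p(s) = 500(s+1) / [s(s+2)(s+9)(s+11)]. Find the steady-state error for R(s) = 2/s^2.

0.792

One free integrator in G_p(s): this is a type 1 system.
K_v = lim_{s→0} s·G_p(s) = 500·1 / (2·9·11) = 250/99.
e_ss = 2/K_v = 2/(250/99) = 0.792.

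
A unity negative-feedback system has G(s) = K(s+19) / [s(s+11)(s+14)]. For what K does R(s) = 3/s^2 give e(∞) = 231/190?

One free integrator in G(s): this is a type 1 system.
K_v = lim_{s→0} s·G(s) = K·19 / (11·14) = (19/154)·K.
e_ss = 3/K_v = 231/190 ⇒ K_v = 190/77 ⇒ K = (190/77)/(19/154) = 20.

20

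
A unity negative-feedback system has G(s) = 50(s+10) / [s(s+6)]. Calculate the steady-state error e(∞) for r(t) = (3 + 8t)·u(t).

0.096

System type = 1 (one pole at s=0). Taking each input component in turn:
  • 3: tracked with zero error.
  • 8t: e_ss = 8/K_v with K_v=250/3 → 0.096.
Total e_ss = 0.096.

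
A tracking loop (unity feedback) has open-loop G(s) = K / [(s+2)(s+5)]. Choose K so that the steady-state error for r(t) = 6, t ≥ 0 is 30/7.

4

System type = 0 (no poles at s=0).
K_p = lim_{s→0} G(s) = K / (2·5) = 0.1·K.
e_ss = 6/(1 + K_p) = 30/7 ⇒ 1 + 0.1·K = 1.4 ⇒ K = 4.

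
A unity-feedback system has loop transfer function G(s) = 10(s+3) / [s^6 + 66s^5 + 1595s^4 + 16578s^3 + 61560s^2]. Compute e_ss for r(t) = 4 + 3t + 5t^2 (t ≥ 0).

Factoring s^2 from the denominator leaves a polynomial with constant term 61560, so the system is type 2. Taking each input component in turn:
  • 4: tracked with zero error.
  • 3t: tracked with zero error.
  • 5t^2: e_ss = 10/K_a with K_a=1/2052 → 20520.
Total e_ss = 20520.

20520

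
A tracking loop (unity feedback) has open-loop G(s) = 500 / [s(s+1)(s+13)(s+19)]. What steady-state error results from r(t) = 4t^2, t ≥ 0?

One free integrator in G(s): this is a type 1 system.
For a type-1 system K_a = 0, so e_ss to a parabolic input is unbounded.

infinity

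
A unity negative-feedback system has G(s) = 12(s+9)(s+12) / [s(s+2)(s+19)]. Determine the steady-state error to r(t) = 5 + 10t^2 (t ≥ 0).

infinity

System type = 1 (one pole at s=0). By superposition:
  • 5: tracked with zero error.
  • 10t^2: a type-1 system cannot track it, e_ss → ∞.
The unbounded component dominates.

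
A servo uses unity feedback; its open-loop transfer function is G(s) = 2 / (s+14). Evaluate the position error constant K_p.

1/7

The open loop has no poles at the origin → type 0 system.
K_p = lim_{s→0} G(s) = 2 / (14) = 1/7.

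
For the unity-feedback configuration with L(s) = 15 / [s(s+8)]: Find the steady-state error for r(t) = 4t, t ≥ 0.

32/15

System type = 1 (one pole at s=0).
K_v = lim_{s→0} s·L(s) = 15 / (8) = 1.875.
e_ss = 4/K_v = 4/1.875 = 32/15.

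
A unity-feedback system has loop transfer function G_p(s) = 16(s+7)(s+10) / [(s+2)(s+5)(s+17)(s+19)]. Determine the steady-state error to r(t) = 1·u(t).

G_p(s) has no factors of s in the denominator, so the system is type 0.
K_p = lim_{s→0} G_p(s) = 16·7·10 / (2·5·17·19) = 112/323.
e_ss = 1/(1 + K_p) = 1/(435/323) = 323/435.

323/435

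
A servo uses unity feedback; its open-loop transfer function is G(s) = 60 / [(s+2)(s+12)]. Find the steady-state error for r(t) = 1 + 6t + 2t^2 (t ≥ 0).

The open loop has no poles at the origin → type 0 system. Taking each input component in turn:
  • 1: e_ss = 1/(1+K_p) with K_p=2.5 → 2/7.
  • 6t: a type-0 system cannot track it, e_ss → ∞.
  • 2t^2: a type-0 system cannot track it, e_ss → ∞.
The unbounded component dominates.

infinity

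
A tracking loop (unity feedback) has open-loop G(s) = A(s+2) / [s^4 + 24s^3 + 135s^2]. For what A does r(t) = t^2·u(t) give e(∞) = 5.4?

25

Lowest-order denominator term is 135s^2, so the open loop has 2 poles at the origin → type 2 system.
K_a = lim_{s→0} s^2·G(s) = A·2 / 135 = (2/135)·A.
e_ss = 2/K_a = 5.4 ⇒ K_a = 10/27 ⇒ A = (10/27)/(2/135) = 25.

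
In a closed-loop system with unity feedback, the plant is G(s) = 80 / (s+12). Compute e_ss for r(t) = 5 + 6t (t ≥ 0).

infinity

No free integrators in G(s): this is a type 0 system. Treating each term separately:
  • 5: e_ss = 5/(1+K_p) with K_p=20/3 → 15/23.
  • 6t: a type-0 system cannot track it, e_ss → ∞.
The unbounded component dominates.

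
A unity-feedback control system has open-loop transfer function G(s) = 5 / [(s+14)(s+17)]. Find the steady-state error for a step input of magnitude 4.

The open loop has no poles at the origin → type 0 system.
K_p = lim_{s→0} G(s) = 5 / (14·17) = 5/238.
e_ss = 4/(1 + K_p) = 4/(243/238) = 952/243.

952/243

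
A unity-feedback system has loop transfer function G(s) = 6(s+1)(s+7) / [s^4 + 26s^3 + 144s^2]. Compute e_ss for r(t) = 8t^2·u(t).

384/7

The denominator has no term below 144s^2 — 2 poles at s=0, type 2.
K_a = lim_{s→0} s^2·G(s) = 6·1·7 / 144 = 7/24.
r(t) = 8t^2 gives R(s) = 16/s^3.
e_ss = 16/K_a = 16/(7/24) = 384/7.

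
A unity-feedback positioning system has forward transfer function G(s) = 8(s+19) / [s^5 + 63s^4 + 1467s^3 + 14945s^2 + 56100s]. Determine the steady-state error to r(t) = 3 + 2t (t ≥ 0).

Lowest-order denominator term is 56100s, so the open loop has 1 pole at the origin → type 1 system. Taking each input component in turn:
  • 3: tracked with zero error.
  • 2t: e_ss = 2/K_v with K_v=38/14025 → 14025/19.
Total e_ss = 14025/19.

14025/19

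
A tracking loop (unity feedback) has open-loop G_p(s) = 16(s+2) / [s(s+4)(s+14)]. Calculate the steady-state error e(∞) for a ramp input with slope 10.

G_p(s) has one factor of s in the denominator, so the system is type 1.
K_v = lim_{s→0} s·G_p(s) = 16·2 / (4·14) = 4/7.
e_ss = 10/K_v = 10/(4/7) = 17.5.

17.5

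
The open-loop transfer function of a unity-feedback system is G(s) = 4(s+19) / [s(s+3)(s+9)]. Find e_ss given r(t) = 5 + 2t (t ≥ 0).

27/38

G(s) has one factor of s in the denominator, so the system is type 1. Treating each term separately:
  • 5: tracked with zero error.
  • 2t: e_ss = 2/K_v with K_v=76/27 → 27/38.
Total e_ss = 27/38.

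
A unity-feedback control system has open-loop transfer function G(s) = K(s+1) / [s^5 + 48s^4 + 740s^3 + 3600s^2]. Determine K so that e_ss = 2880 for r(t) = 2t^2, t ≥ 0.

The denominator has no term below 3600s^2 — 2 poles at s=0, type 2.
K_a = lim_{s→0} s^2·G(s) = K·1 / 3600 = (1/3600)·K.
e_ss = 4/K_a = 2880 ⇒ K_a = 1/720 ⇒ K = (1/720)/(1/3600) = 5.

5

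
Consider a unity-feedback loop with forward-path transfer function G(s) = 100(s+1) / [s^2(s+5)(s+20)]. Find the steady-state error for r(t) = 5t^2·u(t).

The open loop has two poles at the origin → type 2 system.
K_a = lim_{s→0} s^2·G(s) = 100·1 / (5·20) = 1.
r(t) = 5t^2 gives R(s) = 10/s^3.
e_ss = 10/K_a = 10/1 = 10.

10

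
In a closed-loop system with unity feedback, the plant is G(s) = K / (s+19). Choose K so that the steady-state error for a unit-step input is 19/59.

40

System type = 0 (no poles at s=0).
K_p = lim_{s→0} G(s) = K / (19) = (1/19)·K.
e_ss = 1/(1 + K_p) = 19/59 ⇒ 1 + (1/19)·K = 59/19 ⇒ K = 40.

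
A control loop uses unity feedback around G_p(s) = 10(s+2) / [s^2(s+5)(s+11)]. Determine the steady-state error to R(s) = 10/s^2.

0

System type = 2 (two poles at s=0).
A type-2 system has K_v = ∞, so it tracks a ramp input with zero steady-state error.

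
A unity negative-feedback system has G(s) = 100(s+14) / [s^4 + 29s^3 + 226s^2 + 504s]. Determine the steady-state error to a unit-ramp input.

0.36

Factoring s from the denominator leaves a polynomial with constant term 504, so the system is type 1.
K_v = lim_{s→0} s·G(s) = 100·14 / 504 = 25/9.
e_ss = 1/K_v = 1/(25/9) = 0.36.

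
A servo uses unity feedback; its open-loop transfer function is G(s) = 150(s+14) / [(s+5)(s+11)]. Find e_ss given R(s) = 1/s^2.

G(s) has no factors of s in the denominator, so the system is type 0.
For a type-0 system K_v = 0, so e_ss to a ramp input is unbounded.

infinity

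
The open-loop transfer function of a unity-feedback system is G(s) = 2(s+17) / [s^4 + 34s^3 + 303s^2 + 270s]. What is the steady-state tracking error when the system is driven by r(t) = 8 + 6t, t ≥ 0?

810/17

The denominator has no term below 270s — 1 pole at s=0, type 1. Treating each term separately:
  • 8: tracked with zero error.
  • 6t: e_ss = 6/K_v with K_v=17/135 → 810/17.
Total e_ss = 810/17.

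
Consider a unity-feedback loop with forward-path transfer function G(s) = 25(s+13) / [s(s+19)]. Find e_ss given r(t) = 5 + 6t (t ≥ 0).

System type = 1 (one pole at s=0). Taking each input component in turn:
  • 5: tracked with zero error.
  • 6t: e_ss = 6/K_v with K_v=325/19 → 114/325.
Total e_ss = 114/325.

114/325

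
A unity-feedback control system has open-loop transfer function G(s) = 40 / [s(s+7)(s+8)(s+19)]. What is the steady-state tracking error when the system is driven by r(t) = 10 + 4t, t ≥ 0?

106.4

One free integrator in G(s): this is a type 1 system. Treating each term separately:
  • 10: tracked with zero error.
  • 4t: e_ss = 4/K_v with K_v=5/133 → 106.4.
Total e_ss = 106.4.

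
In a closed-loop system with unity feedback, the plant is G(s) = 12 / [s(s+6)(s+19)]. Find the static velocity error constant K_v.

2/19

G(s) has one factor of s in the denominator, so the system is type 1.
K_v = lim_{s→0} s·G(s) = 12 / (6·19) = 2/19.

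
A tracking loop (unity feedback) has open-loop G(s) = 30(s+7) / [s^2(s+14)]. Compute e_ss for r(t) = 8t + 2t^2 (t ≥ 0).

G(s) has two factors of s in the denominator, so the system is type 2. Taking each input component in turn:
  • 8t: tracked with zero error.
  • 2t^2: e_ss = 4/K_a with K_a=15 → 4/15.
Total e_ss = 4/15.

4/15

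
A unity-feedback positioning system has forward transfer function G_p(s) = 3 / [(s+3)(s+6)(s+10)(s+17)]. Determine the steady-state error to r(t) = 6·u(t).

6120/1021

The open loop has no poles at the origin → type 0 system.
K_p = lim_{s→0} G_p(s) = 3 / (3·6·10·17) = 1/1020.
e_ss = 6/(1 + K_p) = 6/(1021/1020) = 6120/1021.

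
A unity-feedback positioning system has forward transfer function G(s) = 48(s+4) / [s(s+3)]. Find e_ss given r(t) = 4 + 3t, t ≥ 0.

3/64

G(s) has one factor of s in the denominator, so the system is type 1. Treating each term separately:
  • 4: tracked with zero error.
  • 3t: e_ss = 3/K_v with K_v=64 → 3/64.
Total e_ss = 3/64.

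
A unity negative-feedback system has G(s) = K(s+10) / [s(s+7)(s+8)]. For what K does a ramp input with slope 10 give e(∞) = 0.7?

System type = 1 (one pole at s=0).
K_v = lim_{s→0} s·G(s) = K·10 / (7·8) = (5/28)·K.
e_ss = 10/K_v = 0.7 ⇒ K_v = 100/7 ⇒ K = (100/7)/(5/28) = 80.

80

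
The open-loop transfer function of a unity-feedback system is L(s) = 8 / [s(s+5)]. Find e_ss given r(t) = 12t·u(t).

7.5

L(s) has one factor of s in the denominator, so the system is type 1.
K_v = lim_{s→0} s·L(s) = 8 / (5) = 1.6.
e_ss = 12/K_v = 12/1.6 = 7.5.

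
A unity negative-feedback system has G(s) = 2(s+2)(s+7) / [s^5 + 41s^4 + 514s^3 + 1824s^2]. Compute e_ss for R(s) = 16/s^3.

The denominator has no term below 1824s^2 — 2 poles at s=0, type 2.
K_a = lim_{s→0} s^2·G(s) = 2·2·7 / 1824 = 7/456.
r(t) = 8t^2 gives R(s) = 16/s^3.
e_ss = 16/K_a = 16/(7/456) = 7296/7.

7296/7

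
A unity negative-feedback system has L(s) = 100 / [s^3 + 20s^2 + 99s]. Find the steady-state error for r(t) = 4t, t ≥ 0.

Factoring s from the denominator leaves a polynomial with constant term 99, so the system is type 1.
K_v = lim_{s→0} s·L(s) = 100 / 99 = 100/99.
e_ss = 4/K_v = 4/(100/99) = 3.96.

3.96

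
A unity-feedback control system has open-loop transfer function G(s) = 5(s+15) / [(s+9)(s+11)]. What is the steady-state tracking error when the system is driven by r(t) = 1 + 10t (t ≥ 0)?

infinity

The open loop has no poles at the origin → type 0 system. Taking each input component in turn:
  • 1: e_ss = 1/(1+K_p) with K_p=25/33 → 33/58.
  • 10t: a type-0 system cannot track it, e_ss → ∞.
The unbounded component dominates.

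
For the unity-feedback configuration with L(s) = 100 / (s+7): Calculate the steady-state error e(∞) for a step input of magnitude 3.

21/107

No free integrators in L(s): this is a type 0 system.
K_p = lim_{s→0} L(s) = 100 / (7) = 100/7.
e_ss = 3/(1 + K_p) = 3/(107/7) = 21/107.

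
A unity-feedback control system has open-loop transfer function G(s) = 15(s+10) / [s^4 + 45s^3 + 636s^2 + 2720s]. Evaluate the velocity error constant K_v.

15/272

The denominator has no term below 2720s — 1 pole at s=0, type 1.
K_v = lim_{s→0} s·G(s) = 15·10 / 2720 = 15/272.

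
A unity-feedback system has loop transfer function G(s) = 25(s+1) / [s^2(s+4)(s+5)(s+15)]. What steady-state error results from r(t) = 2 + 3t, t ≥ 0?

0

Two free integrators in G(s): this is a type 2 system. Taking each input component in turn:
  • 2: tracked with zero error.
  • 3t: tracked with zero error.
Total e_ss = 0.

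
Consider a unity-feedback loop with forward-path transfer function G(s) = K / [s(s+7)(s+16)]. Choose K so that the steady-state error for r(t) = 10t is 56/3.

60

System type = 1 (one pole at s=0).
K_v = lim_{s→0} s·G(s) = K / (7·16) = (1/112)·K.
e_ss = 10/K_v = 56/3 ⇒ K_v = 15/28 ⇒ K = (15/28)/(1/112) = 60.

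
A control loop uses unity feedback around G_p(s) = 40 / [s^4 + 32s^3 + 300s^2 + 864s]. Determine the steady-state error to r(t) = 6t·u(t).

Factoring s from the denominator leaves a polynomial with constant term 864, so the system is type 1.
K_v = lim_{s→0} s·G_p(s) = 40 / 864 = 5/108.
e_ss = 6/K_v = 6/(5/108) = 129.6.

129.6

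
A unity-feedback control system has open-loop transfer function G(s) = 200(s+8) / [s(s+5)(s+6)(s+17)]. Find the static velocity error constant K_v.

160/51

G(s) has one factor of s in the denominator, so the system is type 1.
K_v = lim_{s→0} s·G(s) = 200·8 / (5·6·17) = 160/51.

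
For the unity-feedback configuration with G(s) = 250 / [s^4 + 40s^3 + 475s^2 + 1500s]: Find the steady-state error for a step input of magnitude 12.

0

Factoring s from the denominator leaves a polynomial with constant term 1500, so the system is type 1.
A type-1 system has K_p = ∞, so it tracks a step input with zero steady-state error.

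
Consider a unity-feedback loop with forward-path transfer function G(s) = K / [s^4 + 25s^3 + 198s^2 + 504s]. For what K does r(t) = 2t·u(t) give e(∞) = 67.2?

15

The denominator has no term below 504s — 1 pole at s=0, type 1.
K_v = lim_{s→0} s·G(s) = K / 504 = (1/504)·K.
e_ss = 2/K_v = 67.2 ⇒ K_v = 5/168 ⇒ K = (5/168)/(1/504) = 15.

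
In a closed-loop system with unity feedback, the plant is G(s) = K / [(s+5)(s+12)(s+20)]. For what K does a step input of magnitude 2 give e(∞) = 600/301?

4

System type = 0 (no poles at s=0).
K_p = lim_{s→0} G(s) = K / (5·12·20) = (1/1200)·K.
e_ss = 2/(1 + K_p) = 600/301 ⇒ 1 + (1/1200)·K = 301/300 ⇒ K = 4.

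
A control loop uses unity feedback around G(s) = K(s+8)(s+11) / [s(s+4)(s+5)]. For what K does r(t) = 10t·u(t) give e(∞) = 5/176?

G(s) has one factor of s in the denominator, so the system is type 1.
K_v = lim_{s→0} s·G(s) = K·8·11 / (4·5) = 4.4·K.
e_ss = 10/K_v = 5/176 ⇒ K_v = 352 ⇒ K = 352/4.4 = 80.

80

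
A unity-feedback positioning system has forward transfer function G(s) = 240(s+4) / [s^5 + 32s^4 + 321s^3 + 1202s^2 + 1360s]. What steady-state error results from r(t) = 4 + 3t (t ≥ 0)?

4.25

Lowest-order denominator term is 1360s, so the open loop has 1 pole at the origin → type 1 system. Taking each input component in turn:
  • 4: tracked with zero error.
  • 3t: e_ss = 3/K_v with K_v=12/17 → 4.25.
Total e_ss = 4.25.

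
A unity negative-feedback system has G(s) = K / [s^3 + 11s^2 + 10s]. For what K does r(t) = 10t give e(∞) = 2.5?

40

Lowest-order denominator term is 10s, so the open loop has 1 pole at the origin → type 1 system.
K_v = lim_{s→0} s·G(s) = K / 10 = 0.1·K.
e_ss = 10/K_v = 2.5 ⇒ K_v = 4 ⇒ K = 4/0.1 = 40.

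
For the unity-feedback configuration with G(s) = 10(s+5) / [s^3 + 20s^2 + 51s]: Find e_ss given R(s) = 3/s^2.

Factoring s from the denominator leaves a polynomial with constant term 51, so the system is type 1.
K_v = lim_{s→0} s·G(s) = 10·5 / 51 = 50/51.
e_ss = 3/K_v = 3/(50/51) = 3.06.

3.06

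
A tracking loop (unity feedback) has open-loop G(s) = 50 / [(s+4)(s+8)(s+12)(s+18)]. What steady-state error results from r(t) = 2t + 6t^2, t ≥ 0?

No free integrators in G(s): this is a type 0 system. By superposition:
  • 2t: a type-0 system cannot track it, e_ss → ∞.
  • 6t^2: a type-0 system cannot track it, e_ss → ∞.
The unbounded component dominates.

infinity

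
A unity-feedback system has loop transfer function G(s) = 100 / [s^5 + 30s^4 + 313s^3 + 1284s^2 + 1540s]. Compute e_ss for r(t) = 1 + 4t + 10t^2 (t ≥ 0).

infinity

The denominator has no term below 1540s — 1 pole at s=0, type 1. Treating each term separately:
  • 1: tracked with zero error.
  • 4t: e_ss = 4/K_v with K_v=5/77 → 61.6.
  • 10t^2: a type-1 system cannot track it, e_ss → ∞.
The unbounded component dominates.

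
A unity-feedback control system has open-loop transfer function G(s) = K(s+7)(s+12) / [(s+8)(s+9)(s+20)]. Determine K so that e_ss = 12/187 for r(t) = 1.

250

The open loop has no poles at the origin → type 0 system.
K_p = lim_{s→0} G(s) = K·7·12 / (8·9·20) = (7/120)·K.
e_ss = 1/(1 + K_p) = 12/187 ⇒ 1 + (7/120)·K = 187/12 ⇒ K = 250.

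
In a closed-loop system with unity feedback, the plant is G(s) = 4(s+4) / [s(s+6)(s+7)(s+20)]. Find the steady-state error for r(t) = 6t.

The open loop has one pole at the origin → type 1 system.
K_v = lim_{s→0} s·G(s) = 4·4 / (6·7·20) = 2/105.
e_ss = 6/K_v = 6/(2/105) = 315.

315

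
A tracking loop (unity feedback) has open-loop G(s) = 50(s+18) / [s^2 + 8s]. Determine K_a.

0

The denominator has no term below 8s — 1 pole at s=0, type 1.
K_a = lim_{s→0} s^2·G(s) = 0 (the extra factor of s kills the finite limit).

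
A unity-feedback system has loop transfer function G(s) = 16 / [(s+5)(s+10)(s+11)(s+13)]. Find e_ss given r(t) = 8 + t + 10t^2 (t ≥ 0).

infinity

The open loop has no poles at the origin → type 0 system. By superposition:
  • 8: e_ss = 8/(1+K_p) with K_p=8/3575 → 28600/3583.
  • t: a type-0 system cannot track it, e_ss → ∞.
  • 10t^2: a type-0 system cannot track it, e_ss → ∞.
The unbounded component dominates.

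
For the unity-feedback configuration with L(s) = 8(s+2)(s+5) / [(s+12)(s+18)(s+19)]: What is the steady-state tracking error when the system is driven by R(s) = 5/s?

The open loop has no poles at the origin → type 0 system.
K_p = lim_{s→0} L(s) = 8·2·5 / (12·18·19) = 10/513.
e_ss = 5/(1 + K_p) = 5/(523/513) = 2565/523.

2565/523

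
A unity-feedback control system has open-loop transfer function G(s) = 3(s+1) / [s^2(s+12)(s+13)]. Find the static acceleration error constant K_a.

The open loop has two poles at the origin → type 2 system.
K_a = lim_{s→0} s^2·G(s) = 3·1 / (12·13) = 1/52.

1/52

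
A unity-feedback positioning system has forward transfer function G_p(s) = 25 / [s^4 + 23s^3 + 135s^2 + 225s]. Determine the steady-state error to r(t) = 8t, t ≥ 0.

Factoring s from the denominator leaves a polynomial with constant term 225, so the system is type 1.
K_v = lim_{s→0} s·G_p(s) = 25 / 225 = 1/9.
e_ss = 8/K_v = 8/(1/9) = 72.

72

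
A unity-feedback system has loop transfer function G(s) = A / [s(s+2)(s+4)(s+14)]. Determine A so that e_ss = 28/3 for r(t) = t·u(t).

The open loop has one pole at the origin → type 1 system.
K_v = lim_{s→0} s·G(s) = A / (2·4·14) = (1/112)·A.
e_ss = 1/K_v = 28/3 ⇒ K_v = 3/28 ⇒ A = (3/28)/(1/112) = 12.

12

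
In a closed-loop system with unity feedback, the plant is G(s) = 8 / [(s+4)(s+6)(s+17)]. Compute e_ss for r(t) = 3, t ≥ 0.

The open loop has no poles at the origin → type 0 system.
K_p = lim_{s→0} G(s) = 8 / (4·6·17) = 1/51.
e_ss = 3/(1 + K_p) = 3/(52/51) = 153/52.

153/52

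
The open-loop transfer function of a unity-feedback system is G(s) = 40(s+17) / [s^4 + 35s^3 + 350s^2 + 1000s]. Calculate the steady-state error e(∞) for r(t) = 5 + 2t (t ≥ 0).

50/17

Lowest-order denominator term is 1000s, so the open loop has 1 pole at the origin → type 1 system. Treating each term separately:
  • 5: tracked with zero error.
  • 2t: e_ss = 2/K_v with K_v=0.68 → 50/17.
Total e_ss = 50/17.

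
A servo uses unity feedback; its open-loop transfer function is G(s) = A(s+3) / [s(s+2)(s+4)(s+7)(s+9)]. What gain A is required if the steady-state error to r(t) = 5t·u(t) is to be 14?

System type = 1 (one pole at s=0).
K_v = lim_{s→0} s·G(s) = A·3 / (2·4·7·9) = (1/168)·A.
e_ss = 5/K_v = 14 ⇒ K_v = 5/14 ⇒ A = (5/14)/(1/168) = 60.

60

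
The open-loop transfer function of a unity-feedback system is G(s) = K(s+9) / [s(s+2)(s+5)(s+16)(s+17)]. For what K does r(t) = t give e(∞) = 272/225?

One free integrator in G(s): this is a type 1 system.
K_v = lim_{s→0} s·G(s) = K·9 / (2·5·16·17) = (9/2720)·K.
e_ss = 1/K_v = 272/225 ⇒ K_v = 225/272 ⇒ K = (225/272)/(9/2720) = 250.

250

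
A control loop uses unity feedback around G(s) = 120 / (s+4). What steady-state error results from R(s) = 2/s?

2/31

The open loop has no poles at the origin → type 0 system.
K_p = lim_{s→0} G(s) = 120 / (4) = 30.
e_ss = 2/(1 + K_p) = 2/31.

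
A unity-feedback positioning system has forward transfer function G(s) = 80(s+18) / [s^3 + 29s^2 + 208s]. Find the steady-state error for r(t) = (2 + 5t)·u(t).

Factoring s from the denominator leaves a polynomial with constant term 208, so the system is type 1. Taking each input component in turn:
  • 2: tracked with zero error.
  • 5t: e_ss = 5/K_v with K_v=90/13 → 13/18.
Total e_ss = 13/18.

13/18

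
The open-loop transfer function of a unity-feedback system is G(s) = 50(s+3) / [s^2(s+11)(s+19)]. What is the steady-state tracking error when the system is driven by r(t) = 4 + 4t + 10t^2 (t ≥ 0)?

The open loop has two poles at the origin → type 2 system. By superposition:
  • 4: tracked with zero error.
  • 4t: tracked with zero error.
  • 10t^2: e_ss = 20/K_a with K_a=150/209 → 418/15.
Total e_ss = 418/15.

418/15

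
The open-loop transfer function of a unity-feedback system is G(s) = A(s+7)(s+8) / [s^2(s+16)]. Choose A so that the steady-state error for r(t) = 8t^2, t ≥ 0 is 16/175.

50

Two free integrators in G(s): this is a type 2 system.
K_a = lim_{s→0} s^2·G(s) = A·7·8 / (16) = 3.5·A.
e_ss = 16/K_a = 16/175 ⇒ K_a = 175 ⇒ A = 175/3.5 = 50.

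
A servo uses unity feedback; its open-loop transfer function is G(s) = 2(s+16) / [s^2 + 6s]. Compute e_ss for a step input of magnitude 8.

0

The denominator has no term below 6s — 1 pole at s=0, type 1.
K_p = ∞ for a type-1 system; e_ss to a step is zero.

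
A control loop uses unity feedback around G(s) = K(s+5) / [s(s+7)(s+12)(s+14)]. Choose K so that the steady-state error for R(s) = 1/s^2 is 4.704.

The open loop has one pole at the origin → type 1 system.
K_v = lim_{s→0} s·G(s) = K·5 / (7·12·14) = (5/1176)·K.
e_ss = 1/K_v = 4.704 ⇒ K_v = 125/588 ⇒ K = (125/588)/(5/1176) = 50.

50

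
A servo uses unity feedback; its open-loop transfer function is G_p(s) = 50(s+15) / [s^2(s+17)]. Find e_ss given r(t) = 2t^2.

34/375

The open loop has two poles at the origin → type 2 system.
K_a = lim_{s→0} s^2·G_p(s) = 50·15 / (17) = 750/17.
r(t) = 2t^2 gives R(s) = 4/s^3.
e_ss = 4/K_a = 4/(750/17) = 34/375.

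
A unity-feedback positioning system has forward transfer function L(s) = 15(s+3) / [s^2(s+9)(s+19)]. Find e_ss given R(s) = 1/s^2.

L(s) has two factors of s in the denominator, so the system is type 2.
A type-2 system has K_v = ∞, so it tracks a ramp input with zero steady-state error.

0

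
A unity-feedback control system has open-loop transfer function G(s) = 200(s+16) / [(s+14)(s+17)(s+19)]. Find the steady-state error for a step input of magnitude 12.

The open loop has no poles at the origin → type 0 system.
K_p = lim_{s→0} G(s) = 200·16 / (14·17·19) = 1600/2261.
e_ss = 12/(1 + K_p) = 12/(3861/2261) = 9044/1287.

9044/1287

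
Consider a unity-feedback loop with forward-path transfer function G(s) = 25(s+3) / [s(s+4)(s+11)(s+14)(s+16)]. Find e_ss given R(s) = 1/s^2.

9856/75

The open loop has one pole at the origin → type 1 system.
K_v = lim_{s→0} s·G(s) = 25·3 / (4·11·14·16) = 75/9856.
e_ss = 1/K_v = 1/(75/9856) = 9856/75.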